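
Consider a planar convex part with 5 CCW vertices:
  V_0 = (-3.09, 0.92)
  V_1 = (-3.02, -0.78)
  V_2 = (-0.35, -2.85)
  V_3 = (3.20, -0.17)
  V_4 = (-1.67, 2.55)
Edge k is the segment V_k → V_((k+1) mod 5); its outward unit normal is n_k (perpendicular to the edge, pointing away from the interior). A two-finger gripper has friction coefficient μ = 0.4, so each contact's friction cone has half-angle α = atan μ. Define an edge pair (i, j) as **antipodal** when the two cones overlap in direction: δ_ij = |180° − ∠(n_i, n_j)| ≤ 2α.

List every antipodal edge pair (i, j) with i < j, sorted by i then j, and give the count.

α = atan 0.4 = 21.80°;  2α = 43.60°
n_0 = (-0.9992, -0.0411)
n_1 = (-0.6127, -0.7903)
n_2 = (+0.6025, -0.7981)
n_3 = (+0.4876, +0.8731)
n_4 = (-0.7540, +0.6569)
  (0,1): δ = 130.14°  ·
  (0,2): δ = 55.31°  ·
  (0,3): δ = 58.46°  ·
  (0,4): δ = 136.58°  ·
  (1,2): δ = 105.16°  ·
  (1,3): δ = 8.60°  ✓
  (1,4): δ = 86.72°  ·
  (2,3): δ = 66.23°  ·
  (2,4): δ = 11.89°  ✓
  (3,4): δ = 101.88°  ·
antipodal pairs: 2

count = 2; pairs: (1,3), (2,4)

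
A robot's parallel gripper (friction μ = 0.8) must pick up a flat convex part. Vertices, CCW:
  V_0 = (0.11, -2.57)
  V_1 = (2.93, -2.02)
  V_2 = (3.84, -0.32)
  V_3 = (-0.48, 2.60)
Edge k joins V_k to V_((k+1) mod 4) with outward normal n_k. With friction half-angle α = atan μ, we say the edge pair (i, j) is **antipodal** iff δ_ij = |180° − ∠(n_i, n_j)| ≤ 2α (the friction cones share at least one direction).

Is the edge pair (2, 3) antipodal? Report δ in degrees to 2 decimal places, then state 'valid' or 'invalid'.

α = atan 0.8 = 38.66°;  2α = 77.32°
edge 2: e_2 = (-4.32, +2.92);  n_2 = (+0.5600, +0.8285)
edge 3: e_3 = (+0.59, -5.17);  n_3 = (-0.9936, -0.1134)
∠(n_2, n_3) = 130.57°
δ = |180° − 130.57°| = 49.43°
49.43° ≤ 2α = 77.32°  →  valid

δ = 49.43°, valid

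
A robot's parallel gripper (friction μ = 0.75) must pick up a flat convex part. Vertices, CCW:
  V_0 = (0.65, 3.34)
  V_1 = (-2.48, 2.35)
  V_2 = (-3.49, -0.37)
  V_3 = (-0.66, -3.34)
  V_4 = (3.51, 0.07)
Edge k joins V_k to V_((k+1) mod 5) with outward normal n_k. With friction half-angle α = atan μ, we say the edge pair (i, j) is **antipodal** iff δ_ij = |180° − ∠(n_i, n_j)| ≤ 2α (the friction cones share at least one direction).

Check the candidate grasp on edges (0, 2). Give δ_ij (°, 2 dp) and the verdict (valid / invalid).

δ = 63.93°, valid

α = atan 0.75 = 36.87°;  2α = 73.74°
edge 0: e_0 = (-3.13, -0.99);  n_0 = (-0.3016, +0.9534)
edge 2: e_2 = (+2.83, -2.97);  n_2 = (-0.7240, -0.6898)
∠(n_0, n_2) = 116.07°
δ = |180° − 116.07°| = 63.93°
63.93° ≤ 2α = 73.74°  →  valid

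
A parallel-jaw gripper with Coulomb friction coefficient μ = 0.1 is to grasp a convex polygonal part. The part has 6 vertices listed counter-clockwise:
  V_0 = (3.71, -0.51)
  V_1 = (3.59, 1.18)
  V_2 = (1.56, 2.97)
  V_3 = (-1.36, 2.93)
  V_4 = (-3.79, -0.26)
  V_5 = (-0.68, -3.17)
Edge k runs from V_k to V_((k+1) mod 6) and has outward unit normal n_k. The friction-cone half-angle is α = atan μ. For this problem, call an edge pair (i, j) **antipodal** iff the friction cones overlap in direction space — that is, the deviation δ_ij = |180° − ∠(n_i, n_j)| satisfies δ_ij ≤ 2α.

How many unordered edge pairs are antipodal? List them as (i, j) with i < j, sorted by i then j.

count = 1; pairs: (1,4)

α = atan 0.1 = 5.71°;  2α = 11.42°
n_0 = (+0.9975, +0.0708)
n_1 = (+0.6614, +0.7501)
n_2 = (-0.0137, +0.9999)
n_3 = (-0.7955, +0.6060)
n_4 = (-0.6832, -0.7302)
n_5 = (+0.5182, -0.8553)
  (0,1): δ = 135.47°  ·
  (0,2): δ = 93.28°  ·
  (0,3): δ = 41.36°  ·
  (0,4): δ = 42.84°  ·
  (0,5): δ = 117.15°  ·
  (1,2): δ = 137.81°  ·
  (1,3): δ = 85.89°  ·
  (1,4): δ = 1.69°  ✓
  (1,5): δ = 72.62°  ·
  (2,3): δ = 128.08°  ·
  (2,4): δ = 43.88°  ·
  (2,5): δ = 30.43°  ·
  (3,4): δ = 95.80°  ·
  (3,5): δ = 21.49°  ·
  (4,5): δ = 105.69°  ·
antipodal pairs: 1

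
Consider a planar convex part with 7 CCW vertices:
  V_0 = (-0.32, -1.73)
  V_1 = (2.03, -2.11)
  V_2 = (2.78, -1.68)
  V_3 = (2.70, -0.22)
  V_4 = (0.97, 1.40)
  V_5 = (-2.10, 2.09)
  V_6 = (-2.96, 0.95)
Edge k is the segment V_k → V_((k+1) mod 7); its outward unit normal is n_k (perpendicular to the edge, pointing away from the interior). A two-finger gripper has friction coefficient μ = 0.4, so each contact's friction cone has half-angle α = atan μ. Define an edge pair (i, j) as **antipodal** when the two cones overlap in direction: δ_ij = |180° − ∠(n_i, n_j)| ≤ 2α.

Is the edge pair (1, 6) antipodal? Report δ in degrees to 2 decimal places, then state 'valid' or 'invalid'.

δ = 104.74°, invalid

α = atan 0.4 = 21.80°;  2α = 43.60°
edge 1: e_1 = (+0.75, +0.43);  n_1 = (+0.4974, -0.8675)
edge 6: e_6 = (+2.64, -2.68);  n_6 = (-0.7124, -0.7018)
∠(n_1, n_6) = 75.26°
δ = |180° − 75.26°| = 104.74°
104.74° > 2α = 43.60°  →  invalid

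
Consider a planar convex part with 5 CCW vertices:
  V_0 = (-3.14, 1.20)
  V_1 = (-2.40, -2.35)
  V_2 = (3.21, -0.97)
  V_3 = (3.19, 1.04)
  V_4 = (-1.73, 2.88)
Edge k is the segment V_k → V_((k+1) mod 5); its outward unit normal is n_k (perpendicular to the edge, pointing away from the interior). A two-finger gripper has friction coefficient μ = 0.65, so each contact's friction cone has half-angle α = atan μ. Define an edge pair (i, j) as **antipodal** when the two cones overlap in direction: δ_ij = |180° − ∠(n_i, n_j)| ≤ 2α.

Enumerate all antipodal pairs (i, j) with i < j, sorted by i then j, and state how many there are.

α = atan 0.65 = 33.02°;  2α = 66.05°
n_0 = (-0.9790, -0.2041)
n_1 = (+0.2389, -0.9711)
n_2 = (+1.0000, +0.0099)
n_3 = (+0.3503, +0.9366)
n_4 = (-0.7660, +0.6429)
  (0,1): δ = 87.95°  ·
  (0,2): δ = 11.20°  ✓
  (0,3): δ = 57.72°  ✓
  (0,4): δ = 128.22°  ·
  (1,2): δ = 103.25°  ·
  (1,3): δ = 34.32°  ✓
  (1,4): δ = 36.17°  ✓
  (2,3): δ = 111.08°  ·
  (2,4): δ = 40.58°  ✓
  (3,4): δ = 109.50°  ·
antipodal pairs: 5

count = 5; pairs: (0,2), (0,3), (1,3), (1,4), (2,4)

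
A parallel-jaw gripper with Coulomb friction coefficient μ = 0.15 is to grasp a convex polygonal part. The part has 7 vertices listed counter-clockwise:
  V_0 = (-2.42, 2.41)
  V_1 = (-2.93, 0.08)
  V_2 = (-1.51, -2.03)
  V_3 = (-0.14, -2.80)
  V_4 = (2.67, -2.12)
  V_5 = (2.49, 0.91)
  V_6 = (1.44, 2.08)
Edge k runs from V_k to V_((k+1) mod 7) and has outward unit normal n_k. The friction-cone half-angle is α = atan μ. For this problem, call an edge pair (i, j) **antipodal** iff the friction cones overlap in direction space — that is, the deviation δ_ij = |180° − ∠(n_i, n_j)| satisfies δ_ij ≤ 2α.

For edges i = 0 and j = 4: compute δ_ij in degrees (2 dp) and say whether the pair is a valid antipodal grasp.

δ = 15.75°, valid

α = atan 0.15 = 8.53°;  2α = 17.06°
edge 0: e_0 = (-0.51, -2.33);  n_0 = (-0.9769, +0.2138)
edge 4: e_4 = (-0.18, +3.03);  n_4 = (+0.9982, +0.0593)
∠(n_0, n_4) = 164.25°
δ = |180° − 164.25°| = 15.75°
15.75° ≤ 2α = 17.06°  →  valid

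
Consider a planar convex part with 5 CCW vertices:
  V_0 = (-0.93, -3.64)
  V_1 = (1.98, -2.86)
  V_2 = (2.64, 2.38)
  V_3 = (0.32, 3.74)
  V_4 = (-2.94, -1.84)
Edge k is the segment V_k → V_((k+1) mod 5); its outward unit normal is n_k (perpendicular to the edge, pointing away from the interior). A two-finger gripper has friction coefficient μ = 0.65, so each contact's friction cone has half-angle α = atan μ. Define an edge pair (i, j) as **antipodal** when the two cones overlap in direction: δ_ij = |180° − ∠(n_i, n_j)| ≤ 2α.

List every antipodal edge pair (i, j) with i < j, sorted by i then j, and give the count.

count = 5; pairs: (0,2), (0,3), (1,3), (1,4), (2,4)

α = atan 0.65 = 33.02°;  2α = 66.05°
n_0 = (+0.2589, -0.9659)
n_1 = (+0.9922, -0.1250)
n_2 = (+0.5057, +0.8627)
n_3 = (-0.8634, +0.5044)
n_4 = (-0.6671, -0.7450)
  (0,1): δ = 112.18°  ·
  (0,2): δ = 45.38°  ✓
  (0,3): δ = 44.70°  ✓
  (0,4): δ = 123.15°  ·
  (1,2): δ = 113.20°  ·
  (1,3): δ = 23.12°  ✓
  (1,4): δ = 55.33°  ✓
  (2,3): δ = 89.92°  ·
  (2,4): δ = 11.47°  ✓
  (3,4): δ = 101.55°  ·
antipodal pairs: 5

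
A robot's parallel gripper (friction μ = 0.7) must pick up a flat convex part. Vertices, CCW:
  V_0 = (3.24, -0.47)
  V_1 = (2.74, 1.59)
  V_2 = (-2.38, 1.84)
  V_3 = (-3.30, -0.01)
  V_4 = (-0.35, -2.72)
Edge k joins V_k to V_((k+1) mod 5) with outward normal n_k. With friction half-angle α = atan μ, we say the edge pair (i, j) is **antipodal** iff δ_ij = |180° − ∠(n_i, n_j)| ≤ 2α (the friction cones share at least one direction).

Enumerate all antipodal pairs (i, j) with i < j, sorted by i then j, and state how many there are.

α = atan 0.7 = 34.99°;  2α = 69.98°
n_0 = (+0.9718, +0.2359)
n_1 = (+0.0488, +0.9988)
n_2 = (-0.8954, +0.4453)
n_3 = (-0.6765, -0.7364)
n_4 = (+0.5311, -0.8473)
  (0,1): δ = 106.44°  ·
  (0,2): δ = 40.08°  ✓
  (0,3): δ = 33.79°  ✓
  (0,4): δ = 108.43°  ·
  (1,2): δ = 113.65°  ·
  (1,3): δ = 39.78°  ✓
  (1,4): δ = 34.87°  ✓
  (2,3): δ = 106.13°  ·
  (2,4): δ = 31.48°  ✓
  (3,4): δ = 105.35°  ·
antipodal pairs: 5

count = 5; pairs: (0,2), (0,3), (1,3), (1,4), (2,4)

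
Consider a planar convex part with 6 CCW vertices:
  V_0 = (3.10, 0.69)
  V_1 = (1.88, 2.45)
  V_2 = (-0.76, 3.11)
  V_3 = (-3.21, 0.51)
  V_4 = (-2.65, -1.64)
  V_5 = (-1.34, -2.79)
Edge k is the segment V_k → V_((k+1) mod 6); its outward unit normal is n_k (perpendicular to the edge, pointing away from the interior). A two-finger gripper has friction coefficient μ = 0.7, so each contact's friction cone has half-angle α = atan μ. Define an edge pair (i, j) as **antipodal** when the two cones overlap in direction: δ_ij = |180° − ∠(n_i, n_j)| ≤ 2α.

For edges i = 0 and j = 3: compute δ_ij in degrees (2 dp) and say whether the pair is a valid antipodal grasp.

α = atan 0.7 = 34.99°;  2α = 69.98°
edge 0: e_0 = (-1.22, +1.76);  n_0 = (+0.8219, +0.5697)
edge 3: e_3 = (+0.56, -2.15);  n_3 = (-0.9677, -0.2521)
∠(n_0, n_3) = 159.87°
δ = |180° − 159.87°| = 20.13°
20.13° ≤ 2α = 69.98°  →  valid

δ = 20.13°, valid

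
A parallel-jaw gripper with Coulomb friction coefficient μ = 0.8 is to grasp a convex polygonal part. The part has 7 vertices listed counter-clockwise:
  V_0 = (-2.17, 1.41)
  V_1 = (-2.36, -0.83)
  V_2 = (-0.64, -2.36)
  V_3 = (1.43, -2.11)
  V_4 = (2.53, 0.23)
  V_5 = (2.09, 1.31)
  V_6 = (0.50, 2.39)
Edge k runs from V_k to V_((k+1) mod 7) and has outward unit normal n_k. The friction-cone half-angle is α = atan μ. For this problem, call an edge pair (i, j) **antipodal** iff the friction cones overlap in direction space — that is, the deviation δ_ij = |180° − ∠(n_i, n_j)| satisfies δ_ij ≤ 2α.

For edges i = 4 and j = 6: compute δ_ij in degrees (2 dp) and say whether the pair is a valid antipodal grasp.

α = atan 0.8 = 38.66°;  2α = 77.32°
edge 4: e_4 = (-0.44, +1.08);  n_4 = (+0.9261, +0.3773)
edge 6: e_6 = (-2.67, -0.98);  n_6 = (-0.3446, +0.9388)
∠(n_4, n_6) = 87.99°
δ = |180° − 87.99°| = 92.01°
92.01° > 2α = 77.32°  →  invalid

δ = 92.01°, invalid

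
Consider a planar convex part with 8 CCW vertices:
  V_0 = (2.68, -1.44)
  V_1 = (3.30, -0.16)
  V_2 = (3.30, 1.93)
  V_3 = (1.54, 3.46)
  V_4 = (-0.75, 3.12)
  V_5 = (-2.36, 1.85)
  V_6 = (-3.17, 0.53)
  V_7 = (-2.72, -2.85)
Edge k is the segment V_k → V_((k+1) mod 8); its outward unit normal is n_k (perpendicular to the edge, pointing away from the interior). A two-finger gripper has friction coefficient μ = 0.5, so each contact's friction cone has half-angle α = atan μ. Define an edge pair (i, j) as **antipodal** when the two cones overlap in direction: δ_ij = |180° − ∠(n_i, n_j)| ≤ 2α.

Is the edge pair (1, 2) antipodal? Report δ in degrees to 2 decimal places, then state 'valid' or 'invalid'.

δ = 131.00°, invalid

α = atan 0.5 = 26.57°;  2α = 53.13°
edge 1: e_1 = (+0.00, +2.09);  n_1 = (+1.0000, -0.0000)
edge 2: e_2 = (-1.76, +1.53);  n_2 = (+0.6561, +0.7547)
∠(n_1, n_2) = 49.00°
δ = |180° − 49.00°| = 131.00°
131.00° > 2α = 53.13°  →  invalid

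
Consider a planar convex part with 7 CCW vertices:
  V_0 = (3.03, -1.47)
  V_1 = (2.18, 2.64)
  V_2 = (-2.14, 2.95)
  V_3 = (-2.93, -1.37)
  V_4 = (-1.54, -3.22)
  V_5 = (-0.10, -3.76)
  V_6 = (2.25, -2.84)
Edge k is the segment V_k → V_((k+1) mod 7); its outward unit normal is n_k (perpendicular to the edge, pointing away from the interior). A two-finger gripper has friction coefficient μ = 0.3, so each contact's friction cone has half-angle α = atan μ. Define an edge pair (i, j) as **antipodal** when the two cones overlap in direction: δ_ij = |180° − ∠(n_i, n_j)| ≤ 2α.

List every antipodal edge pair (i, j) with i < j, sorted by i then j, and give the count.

α = atan 0.3 = 16.70°;  2α = 33.40°
n_0 = (+0.9793, +0.2025)
n_1 = (+0.0716, +0.9974)
n_2 = (-0.9837, +0.1799)
n_3 = (-0.7995, -0.6007)
n_4 = (-0.3511, -0.9363)
n_5 = (+0.3645, -0.9312)
n_6 = (+0.8690, -0.4948)
  (0,1): δ = 105.79°  ·
  (0,2): δ = 22.05°  ✓
  (0,3): δ = 25.23°  ✓
  (0,4): δ = 57.76°  ·
  (0,5): δ = 99.70°  ·
  (0,6): δ = 138.66°  ·
  (1,2): δ = 96.26°  ·
  (1,3): δ = 48.98°  ·
  (1,4): δ = 16.45°  ✓
  (1,5): δ = 25.48°  ✓
  (1,6): δ = 64.45°  ·
  (2,3): δ = 132.72°  ·
  (2,4): δ = 100.19°  ·
  (2,5): δ = 58.26°  ·
  (2,6): δ = 19.29°  ✓
  (3,4): δ = 147.48°  ·
  (3,5): δ = 105.54°  ·
  (3,6): δ = 66.57°  ·
  (4,5): δ = 138.06°  ·
  (4,6): δ = 99.10°  ·
  (5,6): δ = 141.03°  ·
antipodal pairs: 5

count = 5; pairs: (0,2), (0,3), (1,4), (1,5), (2,6)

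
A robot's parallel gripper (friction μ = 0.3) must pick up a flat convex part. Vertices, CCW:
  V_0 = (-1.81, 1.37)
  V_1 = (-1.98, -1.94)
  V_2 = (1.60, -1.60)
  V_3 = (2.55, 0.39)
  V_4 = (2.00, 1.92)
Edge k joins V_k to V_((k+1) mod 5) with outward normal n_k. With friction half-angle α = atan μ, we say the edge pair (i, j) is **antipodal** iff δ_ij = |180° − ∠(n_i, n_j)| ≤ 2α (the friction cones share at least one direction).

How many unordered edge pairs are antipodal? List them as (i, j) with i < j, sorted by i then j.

count = 3; pairs: (0,2), (0,3), (1,4)

α = atan 0.3 = 16.70°;  2α = 33.40°
n_0 = (-0.9987, +0.0513)
n_1 = (+0.0945, -0.9955)
n_2 = (+0.9024, -0.4308)
n_3 = (+0.9410, +0.3383)
n_4 = (-0.1429, +0.9897)
  (0,1): δ = 81.63°  ·
  (0,2): δ = 22.58°  ✓
  (0,3): δ = 22.71°  ✓
  (0,4): δ = 101.15°  ·
  (1,2): δ = 120.94°  ·
  (1,3): δ = 75.65°  ·
  (1,4): δ = 2.79°  ✓
  (2,3): δ = 134.71°  ·
  (2,4): δ = 56.27°  ·
  (3,4): δ = 101.56°  ·
antipodal pairs: 3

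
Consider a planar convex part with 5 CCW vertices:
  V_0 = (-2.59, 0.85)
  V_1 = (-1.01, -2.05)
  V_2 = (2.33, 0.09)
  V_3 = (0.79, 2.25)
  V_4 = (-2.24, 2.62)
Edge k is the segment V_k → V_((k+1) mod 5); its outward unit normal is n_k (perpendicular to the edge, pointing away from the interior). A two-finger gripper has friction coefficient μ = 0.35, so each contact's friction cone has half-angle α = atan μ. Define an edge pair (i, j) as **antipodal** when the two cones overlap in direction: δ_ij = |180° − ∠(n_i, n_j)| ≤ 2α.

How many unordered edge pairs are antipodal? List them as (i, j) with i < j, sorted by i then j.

count = 1; pairs: (0,2)

α = atan 0.35 = 19.29°;  2α = 38.58°
n_0 = (-0.8781, -0.4784)
n_1 = (+0.5395, -0.8420)
n_2 = (+0.8142, +0.5805)
n_3 = (+0.1212, +0.9926)
n_4 = (-0.9810, +0.1940)
  (0,1): δ = 85.93°  ·
  (0,2): δ = 6.90°  ✓
  (0,3): δ = 54.46°  ·
  (0,4): δ = 140.23°  ·
  (1,2): δ = 87.16°  ·
  (1,3): δ = 39.61°  ·
  (1,4): δ = 46.17°  ·
  (2,3): δ = 132.45°  ·
  (2,4): δ = 46.67°  ·
  (3,4): δ = 94.22°  ·
antipodal pairs: 1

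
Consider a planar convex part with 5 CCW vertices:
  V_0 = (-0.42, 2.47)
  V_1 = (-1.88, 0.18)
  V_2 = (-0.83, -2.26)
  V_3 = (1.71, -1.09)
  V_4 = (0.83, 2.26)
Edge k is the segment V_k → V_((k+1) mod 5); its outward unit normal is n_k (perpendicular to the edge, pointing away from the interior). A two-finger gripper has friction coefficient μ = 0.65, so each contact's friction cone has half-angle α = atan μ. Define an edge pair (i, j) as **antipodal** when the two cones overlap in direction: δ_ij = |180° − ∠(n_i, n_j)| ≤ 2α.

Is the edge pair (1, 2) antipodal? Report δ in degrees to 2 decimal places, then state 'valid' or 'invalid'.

δ = 88.55°, invalid

α = atan 0.65 = 33.02°;  2α = 66.05°
edge 1: e_1 = (+1.05, -2.44);  n_1 = (-0.9186, -0.3953)
edge 2: e_2 = (+2.54, +1.17);  n_2 = (+0.4184, -0.9083)
∠(n_1, n_2) = 91.45°
δ = |180° − 91.45°| = 88.55°
88.55° > 2α = 66.05°  →  invalid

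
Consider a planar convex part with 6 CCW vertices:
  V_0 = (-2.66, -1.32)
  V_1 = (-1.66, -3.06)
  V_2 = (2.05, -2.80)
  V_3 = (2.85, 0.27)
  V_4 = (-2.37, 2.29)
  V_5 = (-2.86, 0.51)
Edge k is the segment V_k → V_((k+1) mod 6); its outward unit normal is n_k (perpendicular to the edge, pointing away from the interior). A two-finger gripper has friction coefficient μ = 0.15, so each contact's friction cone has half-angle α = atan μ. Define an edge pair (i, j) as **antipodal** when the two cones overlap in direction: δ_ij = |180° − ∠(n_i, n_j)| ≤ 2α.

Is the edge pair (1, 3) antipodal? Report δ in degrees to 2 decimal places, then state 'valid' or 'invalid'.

δ = 25.16°, invalid

α = atan 0.15 = 8.53°;  2α = 17.06°
edge 1: e_1 = (+3.71, +0.26);  n_1 = (+0.0699, -0.9976)
edge 3: e_3 = (-5.22, +2.02);  n_3 = (+0.3609, +0.9326)
∠(n_1, n_3) = 154.84°
δ = |180° − 154.84°| = 25.16°
25.16° > 2α = 17.06°  →  invalid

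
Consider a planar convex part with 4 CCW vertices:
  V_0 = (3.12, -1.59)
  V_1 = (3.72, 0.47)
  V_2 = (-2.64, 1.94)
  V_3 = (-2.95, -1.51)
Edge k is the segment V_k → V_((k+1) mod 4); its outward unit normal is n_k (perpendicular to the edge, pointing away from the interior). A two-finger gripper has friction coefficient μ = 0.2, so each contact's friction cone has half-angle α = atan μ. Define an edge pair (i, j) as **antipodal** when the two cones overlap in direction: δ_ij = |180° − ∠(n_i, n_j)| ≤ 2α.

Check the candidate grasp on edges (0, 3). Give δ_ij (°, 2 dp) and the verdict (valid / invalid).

δ = 105.48°, invalid

α = atan 0.2 = 11.31°;  2α = 22.62°
edge 0: e_0 = (+0.60, +2.06);  n_0 = (+0.9601, -0.2796)
edge 3: e_3 = (+6.07, -0.08);  n_3 = (-0.0132, -0.9999)
∠(n_0, n_3) = 74.52°
δ = |180° − 74.52°| = 105.48°
105.48° > 2α = 22.62°  →  invalid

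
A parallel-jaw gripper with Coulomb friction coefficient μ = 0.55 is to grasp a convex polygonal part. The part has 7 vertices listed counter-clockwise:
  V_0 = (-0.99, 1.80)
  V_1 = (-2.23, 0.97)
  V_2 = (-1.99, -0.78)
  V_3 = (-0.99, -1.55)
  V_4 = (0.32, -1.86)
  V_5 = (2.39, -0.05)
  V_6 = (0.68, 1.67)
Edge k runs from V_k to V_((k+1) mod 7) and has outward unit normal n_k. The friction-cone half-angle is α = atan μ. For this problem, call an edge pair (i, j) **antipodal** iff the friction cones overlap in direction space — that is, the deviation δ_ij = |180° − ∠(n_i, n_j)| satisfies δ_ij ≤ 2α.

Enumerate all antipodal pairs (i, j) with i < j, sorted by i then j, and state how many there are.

count = 9; pairs: (0,3), (0,4), (1,4), (1,5), (2,5), (2,6), (3,5), (3,6), (4,6)

α = atan 0.55 = 28.81°;  2α = 57.62°
n_0 = (-0.5562, +0.8310)
n_1 = (-0.9907, -0.1359)
n_2 = (-0.6101, -0.7923)
n_3 = (-0.2303, -0.9731)
n_4 = (+0.6582, -0.7528)
n_5 = (+0.7092, +0.7050)
n_6 = (+0.0776, +0.9970)
  (0,1): δ = 115.99°  ·
  (0,2): δ = 71.39°  ·
  (0,3): δ = 47.11°  ✓
  (0,4): δ = 7.37°  ✓
  (0,5): δ = 101.04°  ·
  (0,6): δ = 141.75°  ·
  (1,2): δ = 135.41°  ·
  (1,3): δ = 111.12°  ·
  (1,4): δ = 56.64°  ✓
  (1,5): δ = 37.02°  ✓
  (1,6): δ = 77.74°  ·
  (2,3): δ = 155.72°  ·
  (2,4): δ = 101.24°  ·
  (2,5): δ = 7.57°  ✓
  (2,6): δ = 33.15°  ✓
  (3,4): δ = 125.52°  ·
  (3,5): δ = 31.85°  ✓
  (3,6): δ = 8.86°  ✓
  (4,5): δ = 86.33°  ·
  (4,6): δ = 45.62°  ✓
  (5,6): δ = 139.28°  ·
antipodal pairs: 9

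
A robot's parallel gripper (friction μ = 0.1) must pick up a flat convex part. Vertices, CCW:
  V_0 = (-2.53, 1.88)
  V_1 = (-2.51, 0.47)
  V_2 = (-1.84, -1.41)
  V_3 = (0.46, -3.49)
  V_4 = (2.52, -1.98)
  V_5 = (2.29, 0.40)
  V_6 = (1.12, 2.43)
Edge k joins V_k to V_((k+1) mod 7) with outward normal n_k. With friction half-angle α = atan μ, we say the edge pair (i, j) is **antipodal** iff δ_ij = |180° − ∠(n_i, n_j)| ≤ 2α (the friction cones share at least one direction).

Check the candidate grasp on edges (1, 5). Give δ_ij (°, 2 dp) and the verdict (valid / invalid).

δ = 10.34°, valid

α = atan 0.1 = 5.71°;  2α = 11.42°
edge 1: e_1 = (+0.67, -1.88);  n_1 = (-0.9420, -0.3357)
edge 5: e_5 = (-1.17, +2.03);  n_5 = (+0.8664, +0.4994)
∠(n_1, n_5) = 169.66°
δ = |180° − 169.66°| = 10.34°
10.34° ≤ 2α = 11.42°  →  valid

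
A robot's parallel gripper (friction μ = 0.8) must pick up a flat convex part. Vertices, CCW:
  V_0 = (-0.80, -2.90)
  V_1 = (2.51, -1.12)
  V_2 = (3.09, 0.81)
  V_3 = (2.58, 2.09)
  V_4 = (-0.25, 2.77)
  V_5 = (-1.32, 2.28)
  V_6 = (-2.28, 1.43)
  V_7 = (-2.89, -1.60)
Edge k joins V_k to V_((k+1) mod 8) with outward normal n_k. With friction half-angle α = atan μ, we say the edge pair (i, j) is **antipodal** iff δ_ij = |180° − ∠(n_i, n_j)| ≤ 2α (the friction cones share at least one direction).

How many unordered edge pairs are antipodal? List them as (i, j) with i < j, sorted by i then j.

count = 14; pairs: (0,3), (0,4), (0,5), (0,6), (1,4), (1,5), (1,6), (1,7), (2,5), (2,6), (2,7), (3,7), (4,7), (5,7)

α = atan 0.8 = 38.66°;  2α = 77.32°
n_0 = (+0.4736, -0.8807)
n_1 = (+0.9577, -0.2878)
n_2 = (+0.9290, +0.3701)
n_3 = (+0.2336, +0.9723)
n_4 = (-0.4164, +0.9092)
n_5 = (-0.6629, +0.7487)
n_6 = (-0.9803, +0.1974)
n_7 = (-0.5282, -0.8491)
  (0,1): δ = 135.00°  ·
  (0,2): δ = 96.55°  ·
  (0,3): δ = 41.78°  ✓
  (0,4): δ = 3.66°  ✓
  (0,5): δ = 13.25°  ✓
  (0,6): δ = 50.35°  ✓
  (0,7): δ = 119.85°  ·
  (1,2): δ = 141.55°  ·
  (1,3): δ = 86.78°  ·
  (1,4): δ = 48.67°  ✓
  (1,5): δ = 31.75°  ✓
  (1,6): δ = 5.34°  ✓
  (1,7): δ = 74.84°  ✓
  (2,3): δ = 125.24°  ·
  (2,4): δ = 87.12°  ·
  (2,5): δ = 70.20°  ✓
  (2,6): δ = 33.11°  ✓
  (2,7): δ = 36.39°  ✓
  (3,4): δ = 141.88°  ·
  (3,5): δ = 124.97°  ·
  (3,6): δ = 87.87°  ·
  (3,7): δ = 18.37°  ✓
  (4,5): δ = 163.08°  ·
  (4,6): δ = 125.99°  ·
  (4,7): δ = 56.49°  ✓
  (5,6): δ = 142.90°  ·
  (5,7): δ = 73.40°  ✓
  (6,7): δ = 110.50°  ·
antipodal pairs: 14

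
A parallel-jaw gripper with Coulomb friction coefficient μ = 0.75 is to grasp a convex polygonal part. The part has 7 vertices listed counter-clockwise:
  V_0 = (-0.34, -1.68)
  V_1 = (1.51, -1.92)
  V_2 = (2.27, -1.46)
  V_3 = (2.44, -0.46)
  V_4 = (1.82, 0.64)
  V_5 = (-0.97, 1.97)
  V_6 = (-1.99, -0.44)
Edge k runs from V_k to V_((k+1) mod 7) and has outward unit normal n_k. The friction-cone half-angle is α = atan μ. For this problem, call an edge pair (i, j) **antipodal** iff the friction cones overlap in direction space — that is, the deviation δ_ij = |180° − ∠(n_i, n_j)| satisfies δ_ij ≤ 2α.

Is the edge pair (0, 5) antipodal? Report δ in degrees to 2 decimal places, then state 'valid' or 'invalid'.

α = atan 0.75 = 36.87°;  2α = 73.74°
edge 0: e_0 = (+1.85, -0.24);  n_0 = (-0.1287, -0.9917)
edge 5: e_5 = (-1.02, -2.41);  n_5 = (-0.9209, +0.3898)
∠(n_0, n_5) = 105.55°
δ = |180° − 105.55°| = 74.45°
74.45° > 2α = 73.74°  →  invalid

δ = 74.45°, invalid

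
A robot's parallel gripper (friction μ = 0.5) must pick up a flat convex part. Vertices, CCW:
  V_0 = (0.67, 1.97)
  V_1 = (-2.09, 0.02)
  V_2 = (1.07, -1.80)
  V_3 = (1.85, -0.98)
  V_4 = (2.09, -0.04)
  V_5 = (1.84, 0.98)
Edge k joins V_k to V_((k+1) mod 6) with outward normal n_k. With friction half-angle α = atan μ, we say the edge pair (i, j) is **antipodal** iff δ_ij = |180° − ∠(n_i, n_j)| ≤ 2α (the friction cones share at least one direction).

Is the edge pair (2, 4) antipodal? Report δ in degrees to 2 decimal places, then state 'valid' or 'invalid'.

δ = 122.66°, invalid

α = atan 0.5 = 26.57°;  2α = 53.13°
edge 2: e_2 = (+0.78, +0.82);  n_2 = (+0.7246, -0.6892)
edge 4: e_4 = (-0.25, +1.02);  n_4 = (+0.9713, +0.2381)
∠(n_2, n_4) = 57.34°
δ = |180° − 57.34°| = 122.66°
122.66° > 2α = 53.13°  →  invalid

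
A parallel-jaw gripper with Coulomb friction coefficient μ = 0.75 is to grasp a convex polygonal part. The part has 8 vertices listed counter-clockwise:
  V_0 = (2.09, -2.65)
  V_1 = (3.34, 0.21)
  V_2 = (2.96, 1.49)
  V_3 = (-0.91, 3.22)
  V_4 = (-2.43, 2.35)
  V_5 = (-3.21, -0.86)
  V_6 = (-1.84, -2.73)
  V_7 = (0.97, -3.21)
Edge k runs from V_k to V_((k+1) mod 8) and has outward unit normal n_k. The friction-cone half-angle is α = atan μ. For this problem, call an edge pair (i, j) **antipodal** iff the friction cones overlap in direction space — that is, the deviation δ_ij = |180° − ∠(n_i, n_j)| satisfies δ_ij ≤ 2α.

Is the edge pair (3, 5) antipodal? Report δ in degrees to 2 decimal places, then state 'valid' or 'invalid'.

δ = 83.56°, invalid

α = atan 0.75 = 36.87°;  2α = 73.74°
edge 3: e_3 = (-1.52, -0.87);  n_3 = (-0.4968, +0.8679)
edge 5: e_5 = (+1.37, -1.87);  n_5 = (-0.8067, -0.5910)
∠(n_3, n_5) = 96.44°
δ = |180° − 96.44°| = 83.56°
83.56° > 2α = 73.74°  →  invalid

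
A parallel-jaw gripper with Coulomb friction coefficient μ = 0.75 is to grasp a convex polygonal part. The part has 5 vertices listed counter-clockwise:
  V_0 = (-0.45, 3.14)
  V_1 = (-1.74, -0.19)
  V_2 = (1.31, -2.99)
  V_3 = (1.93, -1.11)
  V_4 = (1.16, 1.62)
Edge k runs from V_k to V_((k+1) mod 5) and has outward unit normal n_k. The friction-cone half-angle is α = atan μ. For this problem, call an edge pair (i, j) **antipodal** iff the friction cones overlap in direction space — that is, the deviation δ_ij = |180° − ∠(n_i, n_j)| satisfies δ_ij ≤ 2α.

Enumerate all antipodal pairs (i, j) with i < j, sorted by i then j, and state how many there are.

count = 6; pairs: (0,2), (0,3), (0,4), (1,2), (1,3), (1,4)

α = atan 0.75 = 36.87°;  2α = 73.74°
n_0 = (-0.9325, +0.3612)
n_1 = (-0.6763, -0.7367)
n_2 = (+0.9497, -0.3132)
n_3 = (+0.9624, +0.2715)
n_4 = (+0.6865, +0.7271)
  (0,1): δ = 111.38°  ·
  (0,2): δ = 2.92°  ✓
  (0,3): δ = 36.93°  ✓
  (0,4): δ = 67.82°  ✓
  (1,2): δ = 65.70°  ✓
  (1,3): δ = 31.70°  ✓
  (1,4): δ = 0.80°  ✓
  (2,3): δ = 146.00°  ·
  (2,4): δ = 115.10°  ·
  (3,4): δ = 149.10°  ·
antipodal pairs: 6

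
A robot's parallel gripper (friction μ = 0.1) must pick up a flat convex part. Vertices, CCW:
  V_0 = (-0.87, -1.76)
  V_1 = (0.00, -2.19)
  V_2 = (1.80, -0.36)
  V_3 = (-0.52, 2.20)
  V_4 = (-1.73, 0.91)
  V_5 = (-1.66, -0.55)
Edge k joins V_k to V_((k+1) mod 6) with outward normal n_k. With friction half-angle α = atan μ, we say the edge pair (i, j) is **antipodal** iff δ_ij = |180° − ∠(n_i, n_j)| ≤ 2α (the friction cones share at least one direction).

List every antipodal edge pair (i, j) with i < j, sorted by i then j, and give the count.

α = atan 0.1 = 5.71°;  2α = 11.42°
n_0 = (-0.4431, -0.8965)
n_1 = (+0.7129, -0.7012)
n_2 = (+0.7410, +0.6715)
n_3 = (-0.7294, +0.6841)
n_4 = (-0.9989, -0.0479)
n_5 = (-0.8373, -0.5467)
  (0,1): δ = 108.23°  ·
  (0,2): δ = 21.51°  ·
  (0,3): δ = 73.13°  ·
  (0,4): δ = 119.05°  ·
  (0,5): δ = 149.44°  ·
  (1,2): δ = 93.29°  ·
  (1,3): δ = 1.36°  ✓
  (1,4): δ = 47.27°  ·
  (1,5): δ = 77.67°  ·
  (2,3): δ = 85.35°  ·
  (2,4): δ = 39.44°  ·
  (2,5): δ = 9.04°  ✓
  (3,4): δ = 134.09°  ·
  (3,5): δ = 103.69°  ·
  (4,5): δ = 149.60°  ·
antipodal pairs: 2

count = 2; pairs: (1,3), (2,5)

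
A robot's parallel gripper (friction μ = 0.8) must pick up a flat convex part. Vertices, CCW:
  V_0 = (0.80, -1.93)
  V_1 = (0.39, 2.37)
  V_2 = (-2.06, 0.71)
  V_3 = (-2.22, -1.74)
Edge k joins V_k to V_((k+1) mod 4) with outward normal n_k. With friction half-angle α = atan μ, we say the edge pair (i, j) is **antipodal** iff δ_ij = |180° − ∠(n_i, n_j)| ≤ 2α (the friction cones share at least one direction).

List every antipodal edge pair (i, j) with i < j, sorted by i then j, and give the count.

count = 3; pairs: (0,1), (0,2), (1,3)

α = atan 0.8 = 38.66°;  2α = 77.32°
n_0 = (+0.9955, +0.0949)
n_1 = (-0.5609, +0.8279)
n_2 = (-0.9979, +0.0652)
n_3 = (-0.0628, -0.9980)
  (0,1): δ = 61.33°  ✓
  (0,2): δ = 9.18°  ✓
  (0,3): δ = 80.95°  ·
  (1,2): δ = 127.86°  ·
  (1,3): δ = 37.72°  ✓
  (2,3): δ = 89.86°  ·
antipodal pairs: 3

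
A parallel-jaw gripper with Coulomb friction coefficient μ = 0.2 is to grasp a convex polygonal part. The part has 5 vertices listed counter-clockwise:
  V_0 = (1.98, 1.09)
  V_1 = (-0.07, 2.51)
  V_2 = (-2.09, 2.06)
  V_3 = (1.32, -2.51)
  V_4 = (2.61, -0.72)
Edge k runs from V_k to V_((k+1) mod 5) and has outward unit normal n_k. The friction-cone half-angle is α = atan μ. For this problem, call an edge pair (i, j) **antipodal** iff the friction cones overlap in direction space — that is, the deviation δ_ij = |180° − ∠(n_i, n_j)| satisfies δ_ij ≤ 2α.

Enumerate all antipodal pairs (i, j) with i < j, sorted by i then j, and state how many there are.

α = atan 0.2 = 11.31°;  2α = 22.62°
n_0 = (+0.5694, +0.8220)
n_1 = (-0.2174, +0.9761)
n_2 = (-0.8015, -0.5980)
n_3 = (+0.8113, -0.5847)
n_4 = (+0.9444, +0.3287)
  (0,1): δ = 132.73°  ·
  (0,2): δ = 18.56°  ✓
  (0,3): δ = 88.93°  ·
  (0,4): δ = 143.90°  ·
  (1,2): δ = 65.83°  ·
  (1,3): δ = 41.66°  ·
  (1,4): δ = 96.63°  ·
  (2,3): δ = 72.51°  ·
  (2,4): δ = 17.54°  ✓
  (3,4): δ = 125.03°  ·
antipodal pairs: 2

count = 2; pairs: (0,2), (2,4)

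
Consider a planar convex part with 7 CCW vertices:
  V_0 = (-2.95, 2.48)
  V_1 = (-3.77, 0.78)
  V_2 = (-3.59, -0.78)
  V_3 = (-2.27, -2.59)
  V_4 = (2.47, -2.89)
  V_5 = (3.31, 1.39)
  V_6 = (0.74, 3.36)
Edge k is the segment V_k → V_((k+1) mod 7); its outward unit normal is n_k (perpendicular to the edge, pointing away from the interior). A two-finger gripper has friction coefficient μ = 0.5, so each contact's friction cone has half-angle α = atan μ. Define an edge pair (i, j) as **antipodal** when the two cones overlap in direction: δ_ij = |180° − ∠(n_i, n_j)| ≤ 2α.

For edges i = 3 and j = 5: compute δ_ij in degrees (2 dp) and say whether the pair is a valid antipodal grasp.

δ = 33.85°, valid

α = atan 0.5 = 26.57°;  2α = 53.13°
edge 3: e_3 = (+4.74, -0.30);  n_3 = (-0.0632, -0.9980)
edge 5: e_5 = (-2.57, +1.97);  n_5 = (+0.6084, +0.7937)
∠(n_3, n_5) = 146.15°
δ = |180° − 146.15°| = 33.85°
33.85° ≤ 2α = 53.13°  →  valid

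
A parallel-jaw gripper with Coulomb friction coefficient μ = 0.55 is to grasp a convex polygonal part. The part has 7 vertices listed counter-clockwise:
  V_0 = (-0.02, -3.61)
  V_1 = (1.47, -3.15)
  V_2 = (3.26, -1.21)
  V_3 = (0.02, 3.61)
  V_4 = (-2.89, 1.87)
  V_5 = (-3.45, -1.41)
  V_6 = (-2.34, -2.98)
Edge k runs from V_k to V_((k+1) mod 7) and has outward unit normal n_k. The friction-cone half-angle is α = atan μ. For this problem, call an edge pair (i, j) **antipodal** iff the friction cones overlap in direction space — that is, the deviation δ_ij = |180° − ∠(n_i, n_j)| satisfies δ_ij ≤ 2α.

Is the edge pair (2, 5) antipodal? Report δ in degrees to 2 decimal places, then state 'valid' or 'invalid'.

α = atan 0.55 = 28.81°;  2α = 57.62°
edge 2: e_2 = (-3.24, +4.82);  n_2 = (+0.8299, +0.5579)
edge 5: e_5 = (+1.11, -1.57);  n_5 = (-0.8165, -0.5773)
∠(n_2, n_5) = 178.65°
δ = |180° − 178.65°| = 1.35°
1.35° ≤ 2α = 57.62°  →  valid

δ = 1.35°, valid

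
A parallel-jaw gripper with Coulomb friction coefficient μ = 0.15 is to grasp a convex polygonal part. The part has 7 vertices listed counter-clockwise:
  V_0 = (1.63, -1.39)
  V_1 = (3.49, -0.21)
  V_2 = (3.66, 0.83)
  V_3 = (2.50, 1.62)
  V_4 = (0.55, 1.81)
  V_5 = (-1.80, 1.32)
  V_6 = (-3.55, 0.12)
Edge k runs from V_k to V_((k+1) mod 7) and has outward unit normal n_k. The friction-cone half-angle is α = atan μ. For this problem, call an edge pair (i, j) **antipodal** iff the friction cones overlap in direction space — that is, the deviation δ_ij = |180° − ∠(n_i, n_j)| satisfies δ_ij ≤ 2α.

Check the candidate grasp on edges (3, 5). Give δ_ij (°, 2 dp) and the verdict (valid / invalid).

δ = 140.00°, invalid

α = atan 0.15 = 8.53°;  2α = 17.06°
edge 3: e_3 = (-1.95, +0.19);  n_3 = (+0.0970, +0.9953)
edge 5: e_5 = (-1.75, -1.20);  n_5 = (-0.5655, +0.8247)
∠(n_3, n_5) = 40.00°
δ = |180° − 40.00°| = 140.00°
140.00° > 2α = 17.06°  →  invalid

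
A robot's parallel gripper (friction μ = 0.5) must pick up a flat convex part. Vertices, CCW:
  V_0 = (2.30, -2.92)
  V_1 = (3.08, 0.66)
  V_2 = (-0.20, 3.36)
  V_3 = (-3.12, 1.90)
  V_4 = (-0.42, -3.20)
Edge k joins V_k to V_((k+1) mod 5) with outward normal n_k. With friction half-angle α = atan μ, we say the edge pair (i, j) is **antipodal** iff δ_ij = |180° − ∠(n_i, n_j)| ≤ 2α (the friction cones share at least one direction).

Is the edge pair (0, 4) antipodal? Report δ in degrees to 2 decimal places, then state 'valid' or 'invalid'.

δ = 108.17°, invalid

α = atan 0.5 = 26.57°;  2α = 53.13°
edge 0: e_0 = (+0.78, +3.58);  n_0 = (+0.9771, -0.2129)
edge 4: e_4 = (+2.72, +0.28);  n_4 = (+0.1024, -0.9947)
∠(n_0, n_4) = 71.83°
δ = |180° − 71.83°| = 108.17°
108.17° > 2α = 53.13°  →  invalid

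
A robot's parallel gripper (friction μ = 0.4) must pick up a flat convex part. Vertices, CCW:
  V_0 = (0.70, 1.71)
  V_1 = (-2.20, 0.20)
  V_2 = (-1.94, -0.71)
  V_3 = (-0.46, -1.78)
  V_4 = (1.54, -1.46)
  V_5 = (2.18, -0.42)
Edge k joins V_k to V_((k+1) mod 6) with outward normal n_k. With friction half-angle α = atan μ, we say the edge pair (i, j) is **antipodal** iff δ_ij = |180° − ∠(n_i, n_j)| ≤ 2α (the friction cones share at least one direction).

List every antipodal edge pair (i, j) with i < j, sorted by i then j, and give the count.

count = 4; pairs: (0,3), (0,4), (1,5), (2,5)

α = atan 0.4 = 21.80°;  2α = 43.60°
n_0 = (-0.4618, +0.8870)
n_1 = (-0.9615, -0.2747)
n_2 = (-0.5859, -0.8104)
n_3 = (+0.1580, -0.9874)
n_4 = (+0.8517, -0.5241)
n_5 = (+0.8212, +0.5706)
  (0,1): δ = 101.56°  ·
  (0,2): δ = 63.37°  ·
  (0,3): δ = 18.42°  ✓
  (0,4): δ = 30.89°  ✓
  (0,5): δ = 97.29°  ·
  (1,2): δ = 141.81°  ·
  (1,3): δ = 96.86°  ·
  (1,4): δ = 47.55°  ·
  (1,5): δ = 18.85°  ✓
  (2,3): δ = 135.04°  ·
  (2,4): δ = 85.74°  ·
  (2,5): δ = 19.34°  ✓
  (3,4): δ = 130.70°  ·
  (3,5): δ = 64.30°  ·
  (4,5): δ = 113.60°  ·
antipodal pairs: 4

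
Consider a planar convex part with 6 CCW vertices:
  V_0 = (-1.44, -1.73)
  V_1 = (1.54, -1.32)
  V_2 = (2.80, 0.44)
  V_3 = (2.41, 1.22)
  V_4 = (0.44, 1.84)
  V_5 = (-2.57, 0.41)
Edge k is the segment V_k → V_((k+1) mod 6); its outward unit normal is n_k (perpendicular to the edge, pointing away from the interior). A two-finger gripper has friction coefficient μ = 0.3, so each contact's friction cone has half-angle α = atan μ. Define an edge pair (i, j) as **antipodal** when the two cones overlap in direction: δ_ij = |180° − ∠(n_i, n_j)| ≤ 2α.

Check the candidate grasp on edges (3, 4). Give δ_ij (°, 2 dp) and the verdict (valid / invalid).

α = atan 0.3 = 16.70°;  2α = 33.40°
edge 3: e_3 = (-1.97, +0.62);  n_3 = (+0.3002, +0.9539)
edge 4: e_4 = (-3.01, -1.43);  n_4 = (-0.4291, +0.9032)
∠(n_3, n_4) = 42.88°
δ = |180° − 42.88°| = 137.12°
137.12° > 2α = 33.40°  →  invalid

δ = 137.12°, invalid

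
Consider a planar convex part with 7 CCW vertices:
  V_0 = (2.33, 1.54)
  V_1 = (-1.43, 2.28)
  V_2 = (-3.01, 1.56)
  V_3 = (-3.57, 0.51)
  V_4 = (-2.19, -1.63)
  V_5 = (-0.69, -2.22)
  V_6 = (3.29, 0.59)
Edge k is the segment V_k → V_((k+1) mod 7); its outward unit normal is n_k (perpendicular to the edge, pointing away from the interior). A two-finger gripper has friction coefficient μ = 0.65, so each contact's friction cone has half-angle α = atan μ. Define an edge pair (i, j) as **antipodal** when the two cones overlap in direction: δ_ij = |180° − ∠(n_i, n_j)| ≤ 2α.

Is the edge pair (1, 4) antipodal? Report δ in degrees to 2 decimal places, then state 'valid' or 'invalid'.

α = atan 0.65 = 33.02°;  2α = 66.05°
edge 1: e_1 = (-1.58, -0.72);  n_1 = (-0.4147, +0.9100)
edge 4: e_4 = (+1.50, -0.59);  n_4 = (-0.3660, -0.9306)
∠(n_1, n_4) = 134.03°
δ = |180° − 134.03°| = 45.97°
45.97° ≤ 2α = 66.05°  →  valid

δ = 45.97°, valid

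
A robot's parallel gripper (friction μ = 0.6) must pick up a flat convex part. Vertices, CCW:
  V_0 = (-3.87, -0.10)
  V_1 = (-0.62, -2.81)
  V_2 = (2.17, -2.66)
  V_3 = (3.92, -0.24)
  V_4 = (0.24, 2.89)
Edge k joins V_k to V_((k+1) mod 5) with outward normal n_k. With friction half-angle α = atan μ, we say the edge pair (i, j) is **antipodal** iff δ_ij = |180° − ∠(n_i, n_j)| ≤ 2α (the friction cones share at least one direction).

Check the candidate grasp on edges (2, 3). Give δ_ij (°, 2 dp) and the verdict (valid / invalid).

δ = 94.51°, invalid

α = atan 0.6 = 30.96°;  2α = 61.93°
edge 2: e_2 = (+1.75, +2.42);  n_2 = (+0.8103, -0.5860)
edge 3: e_3 = (-3.68, +3.13);  n_3 = (+0.6479, +0.7617)
∠(n_2, n_3) = 85.49°
δ = |180° − 85.49°| = 94.51°
94.51° > 2α = 61.93°  →  invalid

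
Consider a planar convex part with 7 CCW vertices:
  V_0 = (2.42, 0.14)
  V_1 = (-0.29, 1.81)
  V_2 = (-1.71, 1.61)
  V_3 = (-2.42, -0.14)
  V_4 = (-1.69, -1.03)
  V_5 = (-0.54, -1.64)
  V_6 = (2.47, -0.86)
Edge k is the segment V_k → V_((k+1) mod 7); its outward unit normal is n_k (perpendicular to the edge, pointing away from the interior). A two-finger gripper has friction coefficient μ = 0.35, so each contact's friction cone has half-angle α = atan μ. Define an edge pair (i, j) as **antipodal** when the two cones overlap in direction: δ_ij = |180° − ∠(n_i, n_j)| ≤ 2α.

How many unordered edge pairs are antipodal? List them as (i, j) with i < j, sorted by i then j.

α = atan 0.35 = 19.29°;  2α = 38.58°
n_0 = (+0.5246, +0.8513)
n_1 = (-0.1395, +0.9902)
n_2 = (-0.9266, +0.3760)
n_3 = (-0.7732, -0.6342)
n_4 = (-0.4686, -0.8834)
n_5 = (+0.2509, -0.9680)
n_6 = (+0.9988, +0.0499)
  (0,1): δ = 140.34°  ·
  (0,2): δ = 80.44°  ·
  (0,3): δ = 19.00°  ✓
  (0,4): δ = 3.70°  ✓
  (0,5): δ = 46.17°  ·
  (0,6): δ = 124.51°  ·
  (1,2): δ = 120.10°  ·
  (1,3): δ = 58.66°  ·
  (1,4): δ = 35.96°  ✓
  (1,5): δ = 6.51°  ✓
  (1,6): δ = 84.85°  ·
  (2,3): δ = 118.56°  ·
  (2,4): δ = 95.86°  ·
  (2,5): δ = 53.39°  ·
  (2,6): δ = 24.95°  ✓
  (3,4): δ = 157.30°  ·
  (3,5): δ = 114.83°  ·
  (3,6): δ = 36.50°  ✓
  (4,5): δ = 137.53°  ·
  (4,6): δ = 59.19°  ·
  (5,6): δ = 101.67°  ·
antipodal pairs: 6

count = 6; pairs: (0,3), (0,4), (1,4), (1,5), (2,6), (3,6)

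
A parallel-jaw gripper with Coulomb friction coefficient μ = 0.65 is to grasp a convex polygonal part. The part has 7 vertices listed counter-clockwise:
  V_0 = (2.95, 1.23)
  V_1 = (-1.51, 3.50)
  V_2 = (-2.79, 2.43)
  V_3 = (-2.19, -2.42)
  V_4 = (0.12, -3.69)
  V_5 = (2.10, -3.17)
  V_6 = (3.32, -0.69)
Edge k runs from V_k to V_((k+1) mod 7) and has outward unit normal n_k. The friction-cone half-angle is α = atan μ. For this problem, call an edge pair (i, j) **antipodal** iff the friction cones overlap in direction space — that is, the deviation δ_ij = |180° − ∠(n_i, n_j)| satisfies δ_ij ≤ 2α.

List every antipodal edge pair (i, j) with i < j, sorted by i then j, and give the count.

count = 9; pairs: (0,2), (0,3), (0,4), (1,4), (1,5), (1,6), (2,5), (2,6), (3,6)

α = atan 0.65 = 33.02°;  2α = 66.05°
n_0 = (+0.4536, +0.8912)
n_1 = (-0.6414, +0.7672)
n_2 = (-0.9924, -0.1228)
n_3 = (-0.4818, -0.8763)
n_4 = (+0.2540, -0.9672)
n_5 = (+0.8973, -0.4414)
n_6 = (+0.9819, +0.1892)
  (0,1): δ = 113.13°  ·
  (0,2): δ = 55.97°  ✓
  (0,3): δ = 1.83°  ✓
  (0,4): δ = 41.69°  ✓
  (0,5): δ = 90.78°  ·
  (0,6): δ = 127.88°  ·
  (1,2): δ = 122.84°  ·
  (1,3): δ = 68.69°  ·
  (1,4): δ = 25.18°  ✓
  (1,5): δ = 23.91°  ✓
  (1,6): δ = 61.01°  ✓
  (2,3): δ = 125.85°  ·
  (2,4): δ = 82.34°  ·
  (2,5): δ = 33.25°  ✓
  (2,6): δ = 3.86°  ✓
  (3,4): δ = 136.48°  ·
  (3,5): δ = 87.39°  ·
  (3,6): δ = 50.29°  ✓
  (4,5): δ = 130.91°  ·
  (4,6): δ = 93.81°  ·
  (5,6): δ = 142.90°  ·
antipodal pairs: 9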